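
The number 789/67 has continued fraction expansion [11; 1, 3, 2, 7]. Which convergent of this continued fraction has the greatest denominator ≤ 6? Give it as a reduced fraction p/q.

List convergents until the denominator exceeds the bound:
a_0 = 11: 11/1  (≤ bound)
a_1 = 1: 12/1  (≤ bound)
a_2 = 3: 47/4  (≤ bound)
a_3 = 2: 106/9  (> 6, stop)

47/4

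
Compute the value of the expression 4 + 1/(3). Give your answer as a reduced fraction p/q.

13/3

a_0 = 4: 4/1
a_1 = 3: 13/3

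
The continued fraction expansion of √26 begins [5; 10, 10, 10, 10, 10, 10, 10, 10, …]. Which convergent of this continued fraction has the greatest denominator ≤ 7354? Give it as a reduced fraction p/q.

a_0 = 5: 5/1  (≤ bound)
a_1 = 10: 51/10  (≤ bound)
a_2 = 10: 515/101  (≤ bound)
a_3 = 10: 5201/1020  (≤ bound)
a_4 = 10: 52525/10301  (> 7354, stop)

5201/1020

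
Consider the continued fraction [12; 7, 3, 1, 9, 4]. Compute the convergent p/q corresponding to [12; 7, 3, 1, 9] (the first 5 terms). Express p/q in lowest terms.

3435/283

a_0 = 12: 12/1
a_1 = 7: 85/7
a_2 = 3: 267/22
a_3 = 1: 352/29
a_4 = 9: 3435/283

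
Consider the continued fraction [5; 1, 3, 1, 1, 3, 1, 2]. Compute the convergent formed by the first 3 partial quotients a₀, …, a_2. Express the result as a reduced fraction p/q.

a_0 = 5: 5/1
a_1 = 1: 6/1
a_2 = 3: 23/4

23/4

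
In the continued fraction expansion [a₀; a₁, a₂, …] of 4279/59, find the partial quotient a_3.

4279 ÷ 59 → quotient 72, remainder 31
59 ÷ 31 → quotient 1, remainder 28
31 ÷ 28 → quotient 1, remainder 3
28 ÷ 3 → quotient 9, remainder 1

9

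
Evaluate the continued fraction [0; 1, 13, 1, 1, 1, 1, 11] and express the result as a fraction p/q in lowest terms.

789/847

a_0 = 0: 0/1
a_1 = 1: 1/1
a_2 = 13: 13/14
a_3 = 1: 14/15
a_4 = 1: 27/29
a_5 = 1: 41/44
a_6 = 1: 68/73
a_7 = 11: 789/847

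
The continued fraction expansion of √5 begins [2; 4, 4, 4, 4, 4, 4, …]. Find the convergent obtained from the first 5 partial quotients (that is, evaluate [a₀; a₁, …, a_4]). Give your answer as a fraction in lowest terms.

682/305

Work from the innermost term outward:
Start with 4.
4 + 1/(4/1) = 4 + 1/4 = 17/4
4 + 1/(17/4) = 4 + 4/17 = 72/17
4 + 1/(72/17) = 4 + 17/72 = 305/72
2 + 1/(305/72) = 2 + 72/305 = 682/305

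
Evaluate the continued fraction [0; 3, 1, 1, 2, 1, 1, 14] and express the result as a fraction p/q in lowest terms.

175/627

a_0 = 0: 0/1
a_1 = 3: 1/3
a_2 = 1: 1/4
a_3 = 1: 2/7
a_4 = 2: 5/18
a_5 = 1: 7/25
a_6 = 1: 12/43
a_7 = 14: 175/627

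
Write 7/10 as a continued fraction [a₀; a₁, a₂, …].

Run the Euclidean algorithm, recording each quotient:
7 ÷ 10 → quotient 0, remainder 7
10 ÷ 7 → quotient 1, remainder 3
7 ÷ 3 → quotient 2, remainder 1
3 ÷ 1 → quotient 3, remainder 0

[0; 1, 2, 3]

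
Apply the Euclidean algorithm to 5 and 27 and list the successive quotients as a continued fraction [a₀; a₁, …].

Run the Euclidean algorithm, recording each quotient:
5 = 0·27 + 5, so a_0 = 0
27 = 5·5 + 2, so a_1 = 5
5 = 2·2 + 1, so a_2 = 2
2 = 2·1 + 0, so a_3 = 2

[0; 5, 2, 2]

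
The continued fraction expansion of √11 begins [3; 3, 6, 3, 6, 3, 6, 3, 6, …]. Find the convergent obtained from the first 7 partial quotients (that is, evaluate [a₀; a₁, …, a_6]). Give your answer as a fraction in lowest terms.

25077/7561

a_0 = 3: 3/1
a_1 = 3: 10/3
a_2 = 6: 63/19
a_3 = 3: 199/60
a_4 = 6: 1257/379
a_5 = 3: 3970/1197
a_6 = 6: 25077/7561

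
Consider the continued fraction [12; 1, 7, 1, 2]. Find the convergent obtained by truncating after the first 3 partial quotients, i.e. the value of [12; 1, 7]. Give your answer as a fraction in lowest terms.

103/8

Start with 7.
1 + 1/(7/1) = 1 + 1/7 = 8/7
12 + 1/(8/7) = 12 + 7/8 = 103/8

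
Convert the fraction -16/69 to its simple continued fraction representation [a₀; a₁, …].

-16 ÷ 69 → quotient -1, remainder 53
69 ÷ 53 → quotient 1, remainder 16
53 ÷ 16 → quotient 3, remainder 5
16 ÷ 5 → quotient 3, remainder 1
5 ÷ 1 → quotient 5, remainder 0

[-1; 1, 3, 3, 5]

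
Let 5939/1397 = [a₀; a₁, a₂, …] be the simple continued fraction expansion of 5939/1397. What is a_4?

7

5939 = 4·1397 + 351, so a_0 = 4
1397 = 3·351 + 344, so a_1 = 3
351 = 1·344 + 7, so a_2 = 1
344 = 49·7 + 1, so a_3 = 49
7 = 7·1 + 0, so a_4 = 7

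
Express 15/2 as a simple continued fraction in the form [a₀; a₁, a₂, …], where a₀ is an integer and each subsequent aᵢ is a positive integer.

Repeatedly divide and take the remainder:
15 = 7·2 + 1, so a_0 = 7
2 = 2·1 + 0, so a_1 = 2

[7; 2]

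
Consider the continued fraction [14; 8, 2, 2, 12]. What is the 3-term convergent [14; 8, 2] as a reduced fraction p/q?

Starting at the tail and folding back:
Start with 2.
8 + 1/(2/1) = 8 + 1/2 = 17/2
14 + 1/(17/2) = 14 + 2/17 = 240/17

240/17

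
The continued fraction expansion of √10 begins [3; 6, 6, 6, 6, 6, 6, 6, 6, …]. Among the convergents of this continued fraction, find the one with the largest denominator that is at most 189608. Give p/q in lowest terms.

168717/53353

List convergents until the denominator exceeds the bound:
a_0 = 3: 3/1  (≤ bound)
a_1 = 6: 19/6  (≤ bound)
a_2 = 6: 117/37  (≤ bound)
a_3 = 6: 721/228  (≤ bound)
a_4 = 6: 4443/1405  (≤ bound)
a_5 = 6: 27379/8658  (≤ bound)
a_6 = 6: 168717/53353  (≤ bound)
a_7 = 6: 1039681/328776  (> 189608, stop)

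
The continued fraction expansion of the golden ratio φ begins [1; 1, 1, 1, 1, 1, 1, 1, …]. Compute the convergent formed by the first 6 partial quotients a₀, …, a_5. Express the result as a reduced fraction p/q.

13/8

a_0 = 1: 1/1
a_1 = 1: 2/1
a_2 = 1: 3/2
a_3 = 1: 5/3
a_4 = 1: 8/5
a_5 = 1: 13/8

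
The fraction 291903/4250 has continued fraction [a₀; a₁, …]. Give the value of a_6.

Repeatedly divide and take the remainder:
291903 = 68·4250 + 2903, so a_0 = 68
4250 = 1·2903 + 1347, so a_1 = 1
2903 = 2·1347 + 209, so a_2 = 2
1347 = 6·209 + 93, so a_3 = 6
209 = 2·93 + 23, so a_4 = 2
93 = 4·23 + 1, so a_5 = 4
23 = 23·1 + 0, so a_6 = 23

23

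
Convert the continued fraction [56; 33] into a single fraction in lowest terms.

Build up convergents one term at a time:
a_0 = 56: 56/1
a_1 = 33: 1849/33

1849/33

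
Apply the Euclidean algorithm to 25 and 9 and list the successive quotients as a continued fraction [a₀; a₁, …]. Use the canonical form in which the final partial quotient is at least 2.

25 ÷ 9 → quotient 2, remainder 7
9 ÷ 7 → quotient 1, remainder 2
7 ÷ 2 → quotient 3, remainder 1
2 ÷ 1 → quotient 2, remainder 0

[2; 1, 3, 2]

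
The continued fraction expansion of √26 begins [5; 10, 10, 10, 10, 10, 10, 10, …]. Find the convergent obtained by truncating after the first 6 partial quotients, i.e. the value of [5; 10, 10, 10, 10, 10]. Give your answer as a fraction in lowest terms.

530451/104030

Work from the innermost term outward:
Start with 10.
10 + 1/(10/1) = 10 + 1/10 = 101/10
10 + 1/(101/10) = 10 + 10/101 = 1020/101
10 + 1/(1020/101) = 10 + 101/1020 = 10301/1020
10 + 1/(10301/1020) = 10 + 1020/10301 = 104030/10301
5 + 1/(104030/10301) = 5 + 10301/104030 = 530451/104030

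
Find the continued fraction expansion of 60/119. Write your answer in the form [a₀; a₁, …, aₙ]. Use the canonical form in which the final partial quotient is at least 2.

60 ÷ 119 → quotient 0, remainder 60
119 ÷ 60 → quotient 1, remainder 59
60 ÷ 59 → quotient 1, remainder 1
59 ÷ 1 → quotient 59, remainder 0

[0; 1, 1, 59]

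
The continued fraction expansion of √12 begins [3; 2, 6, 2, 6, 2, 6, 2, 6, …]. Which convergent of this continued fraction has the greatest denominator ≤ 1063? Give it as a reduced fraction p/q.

1351/390

a_0 = 3: 3/1  (≤ bound)
a_1 = 2: 7/2  (≤ bound)
a_2 = 6: 45/13  (≤ bound)
a_3 = 2: 97/28  (≤ bound)
a_4 = 6: 627/181  (≤ bound)
a_5 = 2: 1351/390  (≤ bound)
a_6 = 6: 8733/2521  (> 1063, stop)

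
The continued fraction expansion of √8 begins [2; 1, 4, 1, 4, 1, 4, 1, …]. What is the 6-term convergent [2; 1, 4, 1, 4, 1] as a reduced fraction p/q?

99/35

Build up convergents one term at a time:
a_0 = 2: 2/1
a_1 = 1: 3/1
a_2 = 4: 14/5
a_3 = 1: 17/6
a_4 = 4: 82/29
a_5 = 1: 99/35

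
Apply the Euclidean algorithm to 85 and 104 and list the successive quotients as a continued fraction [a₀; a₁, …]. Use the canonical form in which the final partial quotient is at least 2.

⌊85/104⌋ = 0, remainder 85
⌊104/85⌋ = 1, remainder 19
⌊85/19⌋ = 4, remainder 9
⌊19/9⌋ = 2, remainder 1
⌊9/1⌋ = 9, remainder 0

[0; 1, 4, 2, 9]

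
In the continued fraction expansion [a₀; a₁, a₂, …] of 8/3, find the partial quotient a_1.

8 ÷ 3 → quotient 2, remainder 2
3 ÷ 2 → quotient 1, remainder 1

1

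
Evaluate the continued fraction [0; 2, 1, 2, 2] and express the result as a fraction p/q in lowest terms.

Start with 2.
2 + 1/(2/1) = 2 + 1/2 = 5/2
1 + 1/(5/2) = 1 + 2/5 = 7/5
2 + 1/(7/5) = 2 + 5/7 = 19/7
0 + 1/(19/7) = 0 + 7/19 = 7/19

7/19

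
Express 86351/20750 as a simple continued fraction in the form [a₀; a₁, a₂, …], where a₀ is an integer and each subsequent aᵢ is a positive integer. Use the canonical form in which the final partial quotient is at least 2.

[4; 6, 5, 4, 1, 10, 1, 10]

Repeatedly divide and take the remainder:
86351 ÷ 20750 → quotient 4, remainder 3351
20750 ÷ 3351 → quotient 6, remainder 644
3351 ÷ 644 → quotient 5, remainder 131
644 ÷ 131 → quotient 4, remainder 120
131 ÷ 120 → quotient 1, remainder 11
120 ÷ 11 → quotient 10, remainder 10
11 ÷ 10 → quotient 1, remainder 1
10 ÷ 1 → quotient 10, remainder 0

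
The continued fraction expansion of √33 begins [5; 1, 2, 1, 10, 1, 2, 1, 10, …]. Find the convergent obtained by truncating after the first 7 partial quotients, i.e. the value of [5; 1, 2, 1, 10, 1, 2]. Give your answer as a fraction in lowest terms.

787/137

Start with 2.
1 + 1/(2/1) = 1 + 1/2 = 3/2
10 + 1/(3/2) = 10 + 2/3 = 32/3
1 + 1/(32/3) = 1 + 3/32 = 35/32
2 + 1/(35/32) = 2 + 32/35 = 102/35
1 + 1/(102/35) = 1 + 35/102 = 137/102
5 + 1/(137/102) = 5 + 102/137 = 787/137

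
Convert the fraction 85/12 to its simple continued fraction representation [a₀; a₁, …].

85 = 7·12 + 1, so a_0 = 7
12 = 12·1 + 0, so a_1 = 12

[7; 12]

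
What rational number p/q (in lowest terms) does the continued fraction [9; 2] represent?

19/2

a_0 = 9: 9/1
a_1 = 2: 19/2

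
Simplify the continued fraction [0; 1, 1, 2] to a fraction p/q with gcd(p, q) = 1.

3/5

Build up convergents one term at a time:
a_0 = 0: 0/1
a_1 = 1: 1/1
a_2 = 1: 1/2
a_3 = 2: 3/5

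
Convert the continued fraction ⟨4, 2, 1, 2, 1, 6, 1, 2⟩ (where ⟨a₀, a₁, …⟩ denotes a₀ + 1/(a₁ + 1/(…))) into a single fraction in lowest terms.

1065/244

a_0 = 4: 4/1
a_1 = 2: 9/2
a_2 = 1: 13/3
a_3 = 2: 35/8
a_4 = 1: 48/11
a_5 = 6: 323/74
a_6 = 1: 371/85
a_7 = 2: 1065/244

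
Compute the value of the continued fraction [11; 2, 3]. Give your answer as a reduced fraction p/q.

80/7

Start with 3.
2 + 1/(3/1) = 2 + 1/3 = 7/3
11 + 1/(7/3) = 11 + 3/7 = 80/7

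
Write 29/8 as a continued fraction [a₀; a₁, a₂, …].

29 = 3·8 + 5, so a_0 = 3
8 = 1·5 + 3, so a_1 = 1
5 = 1·3 + 2, so a_2 = 1
3 = 1·2 + 1, so a_3 = 1
2 = 2·1 + 0, so a_4 = 2

[3; 1, 1, 1, 2]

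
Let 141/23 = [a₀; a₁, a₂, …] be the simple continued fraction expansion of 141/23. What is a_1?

Apply division with remainder until the remainder is 0:
141 ÷ 23 → quotient 6, remainder 3
23 ÷ 3 → quotient 7, remainder 2

7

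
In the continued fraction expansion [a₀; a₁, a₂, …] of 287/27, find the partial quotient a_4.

2

287 ÷ 27 → quotient 10, remainder 17
27 ÷ 17 → quotient 1, remainder 10
17 ÷ 10 → quotient 1, remainder 7
10 ÷ 7 → quotient 1, remainder 3
7 ÷ 3 → quotient 2, remainder 1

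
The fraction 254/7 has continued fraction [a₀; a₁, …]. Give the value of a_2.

2

⌊254/7⌋ = 36, remainder 2
⌊7/2⌋ = 3, remainder 1
⌊2/1⌋ = 2, remainder 0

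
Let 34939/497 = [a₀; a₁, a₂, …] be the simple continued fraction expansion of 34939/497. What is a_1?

34939 = 70·497 + 149, so a_0 = 70
497 = 3·149 + 50, so a_1 = 3

3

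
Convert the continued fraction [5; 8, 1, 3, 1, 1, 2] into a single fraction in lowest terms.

Starting at the tail and folding back:
Start with 2.
1 + 1/(2/1) = 1 + 1/2 = 3/2
1 + 1/(3/2) = 1 + 2/3 = 5/3
3 + 1/(5/3) = 3 + 3/5 = 18/5
1 + 1/(18/5) = 1 + 5/18 = 23/18
8 + 1/(23/18) = 8 + 18/23 = 202/23
5 + 1/(202/23) = 5 + 23/202 = 1033/202

1033/202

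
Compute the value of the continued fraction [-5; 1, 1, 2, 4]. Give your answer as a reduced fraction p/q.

-97/22

a_0 = -5: -5/1
a_1 = 1: -4/1
a_2 = 1: -9/2
a_3 = 2: -22/5
a_4 = 4: -97/22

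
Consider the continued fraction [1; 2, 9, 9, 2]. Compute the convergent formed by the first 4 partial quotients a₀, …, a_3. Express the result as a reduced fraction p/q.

a_0 = 1: 1/1
a_1 = 2: 3/2
a_2 = 9: 28/19
a_3 = 9: 255/173

255/173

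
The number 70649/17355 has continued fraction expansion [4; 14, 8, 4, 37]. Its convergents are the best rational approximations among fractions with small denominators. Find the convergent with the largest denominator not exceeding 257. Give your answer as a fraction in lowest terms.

460/113

a_0 = 4: 4/1  (≤ bound)
a_1 = 14: 57/14  (≤ bound)
a_2 = 8: 460/113  (≤ bound)
a_3 = 4: 1897/466  (> 257, stop)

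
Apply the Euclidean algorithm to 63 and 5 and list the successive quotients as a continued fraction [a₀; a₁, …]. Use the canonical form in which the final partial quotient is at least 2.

[12; 1, 1, 2]

Apply division with remainder until the remainder is 0:
63 ÷ 5 → quotient 12, remainder 3
5 ÷ 3 → quotient 1, remainder 2
3 ÷ 2 → quotient 1, remainder 1
2 ÷ 1 → quotient 2, remainder 0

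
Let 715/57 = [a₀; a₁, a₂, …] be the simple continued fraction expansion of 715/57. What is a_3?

⌊715/57⌋ = 12, remainder 31
⌊57/31⌋ = 1, remainder 26
⌊31/26⌋ = 1, remainder 5
⌊26/5⌋ = 5, remainder 1

5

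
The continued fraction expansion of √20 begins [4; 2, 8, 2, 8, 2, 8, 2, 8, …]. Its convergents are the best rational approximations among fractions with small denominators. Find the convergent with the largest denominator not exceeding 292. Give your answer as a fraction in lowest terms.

161/36

a_0 = 4: 4/1  (≤ bound)
a_1 = 2: 9/2  (≤ bound)
a_2 = 8: 76/17  (≤ bound)
a_3 = 2: 161/36  (≤ bound)
a_4 = 8: 1364/305  (> 292, stop)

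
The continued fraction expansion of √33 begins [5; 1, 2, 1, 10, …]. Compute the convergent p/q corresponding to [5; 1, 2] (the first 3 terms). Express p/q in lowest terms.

17/3

Compute successive convergents:
a_0 = 5: 5/1
a_1 = 1: 6/1
a_2 = 2: 17/3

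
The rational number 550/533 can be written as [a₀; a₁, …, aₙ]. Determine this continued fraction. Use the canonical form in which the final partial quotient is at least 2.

⌊550/533⌋ = 1, remainder 17
⌊533/17⌋ = 31, remainder 6
⌊17/6⌋ = 2, remainder 5
⌊6/5⌋ = 1, remainder 1
⌊5/1⌋ = 5, remainder 0

[1; 31, 2, 1, 5]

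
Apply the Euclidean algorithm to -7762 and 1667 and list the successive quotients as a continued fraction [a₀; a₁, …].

[-5; 2, 1, 10, 52]

Apply division with remainder until the remainder is 0:
-7762 ÷ 1667 → quotient -5, remainder 573
1667 ÷ 573 → quotient 2, remainder 521
573 ÷ 521 → quotient 1, remainder 52
521 ÷ 52 → quotient 10, remainder 1
52 ÷ 1 → quotient 52, remainder 0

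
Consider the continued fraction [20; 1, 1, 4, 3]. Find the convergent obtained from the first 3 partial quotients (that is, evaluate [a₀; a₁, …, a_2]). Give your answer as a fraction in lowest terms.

41/2

Use the convergent recurrence hₖ = aₖ·hₖ₋₁ + hₖ₋₂ (and likewise for the denominators kₖ):
a_0 = 20: 20/1
a_1 = 1: 21/1
a_2 = 1: 41/2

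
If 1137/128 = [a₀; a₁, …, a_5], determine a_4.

1137 = 8·128 + 113, so a_0 = 8
128 = 1·113 + 15, so a_1 = 1
113 = 7·15 + 8, so a_2 = 7
15 = 1·8 + 7, so a_3 = 1
8 = 1·7 + 1, so a_4 = 1

1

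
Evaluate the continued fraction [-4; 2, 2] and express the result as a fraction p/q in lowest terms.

a_0 = -4: -4/1
a_1 = 2: -7/2
a_2 = 2: -18/5

-18/5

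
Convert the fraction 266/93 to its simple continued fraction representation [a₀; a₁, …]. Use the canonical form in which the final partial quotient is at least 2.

[2; 1, 6, 6, 2]

266 = 2·93 + 80, so a_0 = 2
93 = 1·80 + 13, so a_1 = 1
80 = 6·13 + 2, so a_2 = 6
13 = 6·2 + 1, so a_3 = 6
2 = 2·1 + 0, so a_4 = 2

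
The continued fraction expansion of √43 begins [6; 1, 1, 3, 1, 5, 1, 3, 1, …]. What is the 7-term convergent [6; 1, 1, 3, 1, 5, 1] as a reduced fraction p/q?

Compute successive convergents:
a_0 = 6: 6/1
a_1 = 1: 7/1
a_2 = 1: 13/2
a_3 = 3: 46/7
a_4 = 1: 59/9
a_5 = 5: 341/52
a_6 = 1: 400/61

400/61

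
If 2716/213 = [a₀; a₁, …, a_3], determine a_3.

53

Repeatedly divide and take the remainder:
2716 = 12·213 + 160, so a_0 = 12
213 = 1·160 + 53, so a_1 = 1
160 = 3·53 + 1, so a_2 = 3
53 = 53·1 + 0, so a_3 = 53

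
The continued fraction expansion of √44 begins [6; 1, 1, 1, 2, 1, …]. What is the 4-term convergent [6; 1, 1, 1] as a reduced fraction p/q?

20/3

a_0 = 6: 6/1
a_1 = 1: 7/1
a_2 = 1: 13/2
a_3 = 1: 20/3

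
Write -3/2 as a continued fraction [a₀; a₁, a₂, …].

[-2; 2]

-3 ÷ 2 → quotient -2, remainder 1
2 ÷ 1 → quotient 2, remainder 0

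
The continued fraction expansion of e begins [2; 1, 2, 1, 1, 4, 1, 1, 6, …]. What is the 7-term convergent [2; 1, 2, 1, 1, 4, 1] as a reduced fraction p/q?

106/39

Collapse the nested fraction from the inside out:
Start with 1.
4 + 1/(1/1) = 4 + 1/1 = 5/1
1 + 1/(5/1) = 1 + 1/5 = 6/5
1 + 1/(6/5) = 1 + 5/6 = 11/6
2 + 1/(11/6) = 2 + 6/11 = 28/11
1 + 1/(28/11) = 1 + 11/28 = 39/28
2 + 1/(39/28) = 2 + 28/39 = 106/39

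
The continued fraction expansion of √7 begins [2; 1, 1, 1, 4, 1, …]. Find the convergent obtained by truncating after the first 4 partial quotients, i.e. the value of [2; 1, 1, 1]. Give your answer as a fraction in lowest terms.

8/3

Start with 1.
1 + 1/(1/1) = 1 + 1/1 = 2/1
1 + 1/(2/1) = 1 + 1/2 = 3/2
2 + 1/(3/2) = 2 + 2/3 = 8/3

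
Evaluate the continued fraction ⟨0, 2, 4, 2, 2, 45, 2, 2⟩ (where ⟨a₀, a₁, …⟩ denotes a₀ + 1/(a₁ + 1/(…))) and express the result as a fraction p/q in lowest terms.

Start with 2.
2 + 1/(2/1) = 2 + 1/2 = 5/2
45 + 1/(5/2) = 45 + 2/5 = 227/5
2 + 1/(227/5) = 2 + 5/227 = 459/227
2 + 1/(459/227) = 2 + 227/459 = 1145/459
4 + 1/(1145/459) = 4 + 459/1145 = 5039/1145
2 + 1/(5039/1145) = 2 + 1145/5039 = 11223/5039
0 + 1/(11223/5039) = 0 + 5039/11223 = 5039/11223

5039/11223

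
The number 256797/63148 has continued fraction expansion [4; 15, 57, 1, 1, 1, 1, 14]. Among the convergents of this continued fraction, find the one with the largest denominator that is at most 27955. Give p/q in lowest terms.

17588/4325

List convergents until the denominator exceeds the bound:
a_0 = 4: 4/1  (≤ bound)
a_1 = 15: 61/15  (≤ bound)
a_2 = 57: 3481/856  (≤ bound)
a_3 = 1: 3542/871  (≤ bound)
a_4 = 1: 7023/1727  (≤ bound)
a_5 = 1: 10565/2598  (≤ bound)
a_6 = 1: 17588/4325  (≤ bound)
a_7 = 14: 256797/63148  (> 27955, stop)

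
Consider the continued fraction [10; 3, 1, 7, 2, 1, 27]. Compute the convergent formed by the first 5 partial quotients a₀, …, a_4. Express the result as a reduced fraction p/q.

a_0 = 10: 10/1
a_1 = 3: 31/3
a_2 = 1: 41/4
a_3 = 7: 318/31
a_4 = 2: 677/66

677/66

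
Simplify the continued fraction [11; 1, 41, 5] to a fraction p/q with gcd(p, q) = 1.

2527/211

a_0 = 11: 11/1
a_1 = 1: 12/1
a_2 = 41: 503/42
a_3 = 5: 2527/211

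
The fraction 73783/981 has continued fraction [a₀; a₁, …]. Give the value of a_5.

1

Apply division with remainder until the remainder is 0:
⌊73783/981⌋ = 75, remainder 208
⌊981/208⌋ = 4, remainder 149
⌊208/149⌋ = 1, remainder 59
⌊149/59⌋ = 2, remainder 31
⌊59/31⌋ = 1, remainder 28
⌊31/28⌋ = 1, remainder 3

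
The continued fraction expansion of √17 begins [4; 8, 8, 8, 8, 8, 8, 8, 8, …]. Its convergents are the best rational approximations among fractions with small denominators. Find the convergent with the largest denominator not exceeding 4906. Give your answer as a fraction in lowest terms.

17684/4289

a_0 = 4: 4/1  (≤ bound)
a_1 = 8: 33/8  (≤ bound)
a_2 = 8: 268/65  (≤ bound)
a_3 = 8: 2177/528  (≤ bound)
a_4 = 8: 17684/4289  (≤ bound)
a_5 = 8: 143649/34840  (> 4906, stop)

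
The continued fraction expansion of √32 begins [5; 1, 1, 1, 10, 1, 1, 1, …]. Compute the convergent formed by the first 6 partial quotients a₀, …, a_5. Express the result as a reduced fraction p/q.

198/35

Build up convergents one term at a time:
a_0 = 5: 5/1
a_1 = 1: 6/1
a_2 = 1: 11/2
a_3 = 1: 17/3
a_4 = 10: 181/32
a_5 = 1: 198/35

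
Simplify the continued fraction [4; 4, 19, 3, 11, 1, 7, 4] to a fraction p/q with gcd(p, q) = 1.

a_0 = 4: 4/1
a_1 = 4: 17/4
a_2 = 19: 327/77
a_3 = 3: 998/235
a_4 = 11: 11305/2662
a_5 = 1: 12303/2897
a_6 = 7: 97426/22941
a_7 = 4: 402007/94661

402007/94661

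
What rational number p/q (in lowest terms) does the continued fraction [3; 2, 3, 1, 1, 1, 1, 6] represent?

932/271

Use the convergent recurrence hₖ = aₖ·hₖ₋₁ + hₖ₋₂ (and likewise for the denominators kₖ):
a_0 = 3: 3/1
a_1 = 2: 7/2
a_2 = 3: 24/7
a_3 = 1: 31/9
a_4 = 1: 55/16
a_5 = 1: 86/25
a_6 = 1: 141/41
a_7 = 6: 932/271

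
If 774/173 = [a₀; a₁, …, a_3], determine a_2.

774 = 4·173 + 82, so a_0 = 4
173 = 2·82 + 9, so a_1 = 2
82 = 9·9 + 1, so a_2 = 9

9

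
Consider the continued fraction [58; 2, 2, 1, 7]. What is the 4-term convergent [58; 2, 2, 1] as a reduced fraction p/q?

409/7

Start with 1.
2 + 1/(1/1) = 2 + 1/1 = 3/1
2 + 1/(3/1) = 2 + 1/3 = 7/3
58 + 1/(7/3) = 58 + 3/7 = 409/7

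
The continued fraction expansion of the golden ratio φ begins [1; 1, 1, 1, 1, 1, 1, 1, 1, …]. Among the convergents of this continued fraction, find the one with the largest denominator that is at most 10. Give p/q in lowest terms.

a_0 = 1: 1/1  (≤ bound)
a_1 = 1: 2/1  (≤ bound)
a_2 = 1: 3/2  (≤ bound)
a_3 = 1: 5/3  (≤ bound)
a_4 = 1: 8/5  (≤ bound)
a_5 = 1: 13/8  (≤ bound)
a_6 = 1: 21/13  (> 10, stop)

13/8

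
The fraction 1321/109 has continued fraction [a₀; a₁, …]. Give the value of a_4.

1

Repeatedly divide and take the remainder:
1321 = 12·109 + 13, so a_0 = 12
109 = 8·13 + 5, so a_1 = 8
13 = 2·5 + 3, so a_2 = 2
5 = 1·3 + 2, so a_3 = 1
3 = 1·2 + 1, so a_4 = 1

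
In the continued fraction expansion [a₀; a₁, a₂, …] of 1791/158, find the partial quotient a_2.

1

1791 = 11·158 + 53, so a_0 = 11
158 = 2·53 + 52, so a_1 = 2
53 = 1·52 + 1, so a_2 = 1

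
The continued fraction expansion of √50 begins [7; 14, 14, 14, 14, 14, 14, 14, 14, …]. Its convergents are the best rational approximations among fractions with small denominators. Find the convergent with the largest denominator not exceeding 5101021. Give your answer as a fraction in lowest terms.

3880899/548842

List convergents until the denominator exceeds the bound:
a_0 = 7: 7/1  (≤ bound)
a_1 = 14: 99/14  (≤ bound)
a_2 = 14: 1393/197  (≤ bound)
a_3 = 14: 19601/2772  (≤ bound)
a_4 = 14: 275807/39005  (≤ bound)
a_5 = 14: 3880899/548842  (≤ bound)
a_6 = 14: 54608393/7722793  (> 5101021, stop)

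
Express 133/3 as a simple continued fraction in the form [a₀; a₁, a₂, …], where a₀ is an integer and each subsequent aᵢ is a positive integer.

⌊133/3⌋ = 44, remainder 1
⌊3/1⌋ = 3, remainder 0

[44; 3]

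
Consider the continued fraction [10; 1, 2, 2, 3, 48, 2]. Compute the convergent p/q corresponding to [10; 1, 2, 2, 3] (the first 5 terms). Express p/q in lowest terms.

257/24

a_0 = 10: 10/1
a_1 = 1: 11/1
a_2 = 2: 32/3
a_3 = 2: 75/7
a_4 = 3: 257/24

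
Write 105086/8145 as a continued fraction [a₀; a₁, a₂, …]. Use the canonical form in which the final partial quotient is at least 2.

[12; 1, 9, 5, 6, 2, 5, 2]

Apply division with remainder until the remainder is 0:
105086 ÷ 8145 → quotient 12, remainder 7346
8145 ÷ 7346 → quotient 1, remainder 799
7346 ÷ 799 → quotient 9, remainder 155
799 ÷ 155 → quotient 5, remainder 24
155 ÷ 24 → quotient 6, remainder 11
24 ÷ 11 → quotient 2, remainder 2
11 ÷ 2 → quotient 5, remainder 1
2 ÷ 1 → quotient 2, remainder 0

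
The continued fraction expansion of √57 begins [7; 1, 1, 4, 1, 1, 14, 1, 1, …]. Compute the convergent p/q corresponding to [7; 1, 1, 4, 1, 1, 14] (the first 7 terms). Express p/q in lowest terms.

2197/291

Compute successive convergents:
a_0 = 7: 7/1
a_1 = 1: 8/1
a_2 = 1: 15/2
a_3 = 4: 68/9
a_4 = 1: 83/11
a_5 = 1: 151/20
a_6 = 14: 2197/291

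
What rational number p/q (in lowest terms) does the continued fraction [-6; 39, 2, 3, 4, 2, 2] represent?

Start with 2.
2 + 1/(2/1) = 2 + 1/2 = 5/2
4 + 1/(5/2) = 4 + 2/5 = 22/5
3 + 1/(22/5) = 3 + 5/22 = 71/22
2 + 1/(71/22) = 2 + 22/71 = 164/71
39 + 1/(164/71) = 39 + 71/164 = 6467/164
-6 + 1/(6467/164) = -6 + 164/6467 = -38638/6467

-38638/6467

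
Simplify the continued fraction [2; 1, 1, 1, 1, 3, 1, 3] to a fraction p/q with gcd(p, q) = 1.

Build up convergents one term at a time:
a_0 = 2: 2/1
a_1 = 1: 3/1
a_2 = 1: 5/2
a_3 = 1: 8/3
a_4 = 1: 13/5
a_5 = 3: 47/18
a_6 = 1: 60/23
a_7 = 3: 227/87

227/87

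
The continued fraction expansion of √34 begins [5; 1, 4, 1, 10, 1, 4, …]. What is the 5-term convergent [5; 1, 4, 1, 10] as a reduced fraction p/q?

379/65

Start with 10.
1 + 1/(10/1) = 1 + 1/10 = 11/10
4 + 1/(11/10) = 4 + 10/11 = 54/11
1 + 1/(54/11) = 1 + 11/54 = 65/54
5 + 1/(65/54) = 5 + 54/65 = 379/65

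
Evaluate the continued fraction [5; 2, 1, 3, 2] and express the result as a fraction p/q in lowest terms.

a_0 = 5: 5/1
a_1 = 2: 11/2
a_2 = 1: 16/3
a_3 = 3: 59/11
a_4 = 2: 134/25

134/25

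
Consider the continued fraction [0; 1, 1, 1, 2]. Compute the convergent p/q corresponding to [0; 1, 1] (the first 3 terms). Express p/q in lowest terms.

1/2

Start with 1.
1 + 1/(1/1) = 1 + 1/1 = 2/1
0 + 1/(2/1) = 0 + 1/2 = 1/2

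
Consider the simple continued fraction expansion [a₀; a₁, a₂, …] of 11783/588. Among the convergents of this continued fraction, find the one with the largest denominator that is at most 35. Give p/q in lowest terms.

List convergents until the denominator exceeds the bound:
a_0 = 20: 20/1  (≤ bound)
a_1 = 25: 501/25  (≤ bound)
a_2 = 1: 521/26  (≤ bound)
a_3 = 1: 1022/51  (> 35, stop)

521/26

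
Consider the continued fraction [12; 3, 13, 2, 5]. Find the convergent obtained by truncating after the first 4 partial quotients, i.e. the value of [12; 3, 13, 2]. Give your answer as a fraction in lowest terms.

1023/83

Start with 2.
13 + 1/(2/1) = 13 + 1/2 = 27/2
3 + 1/(27/2) = 3 + 2/27 = 83/27
12 + 1/(83/27) = 12 + 27/83 = 1023/83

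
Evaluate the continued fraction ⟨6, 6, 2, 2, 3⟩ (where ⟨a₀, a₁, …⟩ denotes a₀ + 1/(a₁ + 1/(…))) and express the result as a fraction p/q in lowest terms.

Collapse the nested fraction from the inside out:
Start with 3.
2 + 1/(3/1) = 2 + 1/3 = 7/3
2 + 1/(7/3) = 2 + 3/7 = 17/7
6 + 1/(17/7) = 6 + 7/17 = 109/17
6 + 1/(109/17) = 6 + 17/109 = 671/109

671/109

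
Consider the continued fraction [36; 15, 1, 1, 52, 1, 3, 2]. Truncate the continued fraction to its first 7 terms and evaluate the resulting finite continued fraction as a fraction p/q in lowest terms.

238206/6605

Start with 3.
1 + 1/(3/1) = 1 + 1/3 = 4/3
52 + 1/(4/3) = 52 + 3/4 = 211/4
1 + 1/(211/4) = 1 + 4/211 = 215/211
1 + 1/(215/211) = 1 + 211/215 = 426/215
15 + 1/(426/215) = 15 + 215/426 = 6605/426
36 + 1/(6605/426) = 36 + 426/6605 = 238206/6605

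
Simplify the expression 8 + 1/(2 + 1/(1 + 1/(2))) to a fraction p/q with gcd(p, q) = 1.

67/8

Start with 2.
1 + 1/(2/1) = 1 + 1/2 = 3/2
2 + 1/(3/2) = 2 + 2/3 = 8/3
8 + 1/(8/3) = 8 + 3/8 = 67/8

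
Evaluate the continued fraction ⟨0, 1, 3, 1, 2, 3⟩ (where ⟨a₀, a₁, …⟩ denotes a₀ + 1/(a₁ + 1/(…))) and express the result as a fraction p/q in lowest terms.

Start with 3.
2 + 1/(3/1) = 2 + 1/3 = 7/3
1 + 1/(7/3) = 1 + 3/7 = 10/7
3 + 1/(10/7) = 3 + 7/10 = 37/10
1 + 1/(37/10) = 1 + 10/37 = 47/37
0 + 1/(47/37) = 0 + 37/47 = 37/47

37/47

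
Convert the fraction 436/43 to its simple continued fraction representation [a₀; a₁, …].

[10; 7, 6]

Repeatedly divide and take the remainder:
436 ÷ 43 → quotient 10, remainder 6
43 ÷ 6 → quotient 7, remainder 1
6 ÷ 1 → quotient 6, remainder 0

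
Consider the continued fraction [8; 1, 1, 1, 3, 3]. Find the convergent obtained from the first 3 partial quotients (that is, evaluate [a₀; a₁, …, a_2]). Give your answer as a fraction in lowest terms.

Start with 1.
1 + 1/(1/1) = 1 + 1/1 = 2/1
8 + 1/(2/1) = 8 + 1/2 = 17/2

17/2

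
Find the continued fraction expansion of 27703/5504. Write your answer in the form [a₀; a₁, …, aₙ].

Apply division with remainder until the remainder is 0:
⌊27703/5504⌋ = 5, remainder 183
⌊5504/183⌋ = 30, remainder 14
⌊183/14⌋ = 13, remainder 1
⌊14/1⌋ = 14, remainder 0

[5; 30, 13, 14]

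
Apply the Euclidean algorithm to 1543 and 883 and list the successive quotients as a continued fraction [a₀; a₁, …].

[1; 1, 2, 1, 23, 1, 3, 2]

1543 = 1·883 + 660, so a_0 = 1
883 = 1·660 + 223, so a_1 = 1
660 = 2·223 + 214, so a_2 = 2
223 = 1·214 + 9, so a_3 = 1
214 = 23·9 + 7, so a_4 = 23
9 = 1·7 + 2, so a_5 = 1
7 = 3·2 + 1, so a_6 = 3
2 = 2·1 + 0, so a_7 = 2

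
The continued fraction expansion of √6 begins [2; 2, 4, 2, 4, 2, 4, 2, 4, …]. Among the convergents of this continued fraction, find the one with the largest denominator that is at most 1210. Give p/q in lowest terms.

2158/881

List convergents until the denominator exceeds the bound:
a_0 = 2: 2/1  (≤ bound)
a_1 = 2: 5/2  (≤ bound)
a_2 = 4: 22/9  (≤ bound)
a_3 = 2: 49/20  (≤ bound)
a_4 = 4: 218/89  (≤ bound)
a_5 = 2: 485/198  (≤ bound)
a_6 = 4: 2158/881  (≤ bound)
a_7 = 2: 4801/1960  (> 1210, stop)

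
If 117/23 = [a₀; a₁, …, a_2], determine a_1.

11

117 = 5·23 + 2, so a_0 = 5
23 = 11·2 + 1, so a_1 = 11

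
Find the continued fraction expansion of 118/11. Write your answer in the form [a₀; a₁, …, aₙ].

Apply division with remainder until the remainder is 0:
⌊118/11⌋ = 10, remainder 8
⌊11/8⌋ = 1, remainder 3
⌊8/3⌋ = 2, remainder 2
⌊3/2⌋ = 1, remainder 1
⌊2/1⌋ = 2, remainder 0

[10; 1, 2, 1, 2]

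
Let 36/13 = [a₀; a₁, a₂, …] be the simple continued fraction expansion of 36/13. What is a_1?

36 = 2·13 + 10, so a_0 = 2
13 = 1·10 + 3, so a_1 = 1

1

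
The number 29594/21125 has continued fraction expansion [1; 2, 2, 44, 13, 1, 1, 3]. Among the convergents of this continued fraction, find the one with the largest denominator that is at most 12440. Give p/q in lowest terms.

8411/6004

a_0 = 1: 1/1  (≤ bound)
a_1 = 2: 3/2  (≤ bound)
a_2 = 2: 7/5  (≤ bound)
a_3 = 44: 311/222  (≤ bound)
a_4 = 13: 4050/2891  (≤ bound)
a_5 = 1: 4361/3113  (≤ bound)
a_6 = 1: 8411/6004  (≤ bound)
a_7 = 3: 29594/21125  (> 12440, stop)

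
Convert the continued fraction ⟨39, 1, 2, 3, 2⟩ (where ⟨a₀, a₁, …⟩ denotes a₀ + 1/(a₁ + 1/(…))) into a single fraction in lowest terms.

Use the convergent recurrence hₖ = aₖ·hₖ₋₁ + hₖ₋₂ (and likewise for the denominators kₖ):
a_0 = 39: 39/1
a_1 = 1: 40/1
a_2 = 2: 119/3
a_3 = 3: 397/10
a_4 = 2: 913/23

913/23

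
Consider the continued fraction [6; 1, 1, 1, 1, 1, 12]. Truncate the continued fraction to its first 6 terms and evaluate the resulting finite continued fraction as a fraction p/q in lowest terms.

Starting at the tail and folding back:
Start with 1.
1 + 1/(1/1) = 1 + 1/1 = 2/1
1 + 1/(2/1) = 1 + 1/2 = 3/2
1 + 1/(3/2) = 1 + 2/3 = 5/3
1 + 1/(5/3) = 1 + 3/5 = 8/5
6 + 1/(8/5) = 6 + 5/8 = 53/8

53/8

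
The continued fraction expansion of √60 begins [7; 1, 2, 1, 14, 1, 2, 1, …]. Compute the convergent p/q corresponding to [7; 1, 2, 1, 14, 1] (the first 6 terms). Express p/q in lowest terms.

Start with 1.
14 + 1/(1/1) = 14 + 1/1 = 15/1
1 + 1/(15/1) = 1 + 1/15 = 16/15
2 + 1/(16/15) = 2 + 15/16 = 47/16
1 + 1/(47/16) = 1 + 16/47 = 63/47
7 + 1/(63/47) = 7 + 47/63 = 488/63

488/63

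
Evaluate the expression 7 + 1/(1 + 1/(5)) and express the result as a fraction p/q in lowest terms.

47/6

Work from the innermost term outward:
Start with 5.
1 + 1/(5/1) = 1 + 1/5 = 6/5
7 + 1/(6/5) = 7 + 5/6 = 47/6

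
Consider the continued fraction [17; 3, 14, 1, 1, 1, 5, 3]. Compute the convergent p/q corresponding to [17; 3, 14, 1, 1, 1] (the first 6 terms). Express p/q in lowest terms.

Start with 1.
1 + 1/(1/1) = 1 + 1/1 = 2/1
1 + 1/(2/1) = 1 + 1/2 = 3/2
14 + 1/(3/2) = 14 + 2/3 = 44/3
3 + 1/(44/3) = 3 + 3/44 = 135/44
17 + 1/(135/44) = 17 + 44/135 = 2339/135

2339/135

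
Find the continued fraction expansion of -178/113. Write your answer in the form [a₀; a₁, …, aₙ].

[-2; 2, 2, 1, 4, 1, 2]

Run the Euclidean algorithm, recording each quotient:
-178 = -2·113 + 48, so a_0 = -2
113 = 2·48 + 17, so a_1 = 2
48 = 2·17 + 14, so a_2 = 2
17 = 1·14 + 3, so a_3 = 1
14 = 4·3 + 2, so a_4 = 4
3 = 1·2 + 1, so a_5 = 1
2 = 2·1 + 0, so a_6 = 2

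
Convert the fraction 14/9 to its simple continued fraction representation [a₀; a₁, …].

14 = 1·9 + 5, so a_0 = 1
9 = 1·5 + 4, so a_1 = 1
5 = 1·4 + 1, so a_2 = 1
4 = 4·1 + 0, so a_3 = 4

[1; 1, 1, 4]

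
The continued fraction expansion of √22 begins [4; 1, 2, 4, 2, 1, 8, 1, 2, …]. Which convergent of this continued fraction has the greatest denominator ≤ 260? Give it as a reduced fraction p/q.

197/42

List convergents until the denominator exceeds the bound:
a_0 = 4: 4/1  (≤ bound)
a_1 = 1: 5/1  (≤ bound)
a_2 = 2: 14/3  (≤ bound)
a_3 = 4: 61/13  (≤ bound)
a_4 = 2: 136/29  (≤ bound)
a_5 = 1: 197/42  (≤ bound)
a_6 = 8: 1712/365  (> 260, stop)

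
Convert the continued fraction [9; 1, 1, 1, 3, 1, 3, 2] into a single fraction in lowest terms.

1157/120

Use the convergent recurrence hₖ = aₖ·hₖ₋₁ + hₖ₋₂ (and likewise for the denominators kₖ):
a_0 = 9: 9/1
a_1 = 1: 10/1
a_2 = 1: 19/2
a_3 = 1: 29/3
a_4 = 3: 106/11
a_5 = 1: 135/14
a_6 = 3: 511/53
a_7 = 2: 1157/120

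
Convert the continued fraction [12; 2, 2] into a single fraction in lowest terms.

62/5

Start with 2.
2 + 1/(2/1) = 2 + 1/2 = 5/2
12 + 1/(5/2) = 12 + 2/5 = 62/5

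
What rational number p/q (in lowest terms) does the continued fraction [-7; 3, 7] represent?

-147/22

a_0 = -7: -7/1
a_1 = 3: -20/3
a_2 = 7: -147/22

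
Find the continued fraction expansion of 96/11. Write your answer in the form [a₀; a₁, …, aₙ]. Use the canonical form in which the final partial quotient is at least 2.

[8; 1, 2, 1, 2]

96 = 8·11 + 8, so a_0 = 8
11 = 1·8 + 3, so a_1 = 1
8 = 2·3 + 2, so a_2 = 2
3 = 1·2 + 1, so a_3 = 1
2 = 2·1 + 0, so a_4 = 2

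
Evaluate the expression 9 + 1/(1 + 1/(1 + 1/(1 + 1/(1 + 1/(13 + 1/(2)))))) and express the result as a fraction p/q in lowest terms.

Compute successive convergents:
a_0 = 9: 9/1
a_1 = 1: 10/1
a_2 = 1: 19/2
a_3 = 1: 29/3
a_4 = 1: 48/5
a_5 = 13: 653/68
a_6 = 2: 1354/141

1354/141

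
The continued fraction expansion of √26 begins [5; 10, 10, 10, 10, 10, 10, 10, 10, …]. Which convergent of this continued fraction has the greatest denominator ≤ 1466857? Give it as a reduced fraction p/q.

a_0 = 5: 5/1  (≤ bound)
a_1 = 10: 51/10  (≤ bound)
a_2 = 10: 515/101  (≤ bound)
a_3 = 10: 5201/1020  (≤ bound)
a_4 = 10: 52525/10301  (≤ bound)
a_5 = 10: 530451/104030  (≤ bound)
a_6 = 10: 5357035/1050601  (≤ bound)
a_7 = 10: 54100801/10610040  (> 1466857, stop)

5357035/1050601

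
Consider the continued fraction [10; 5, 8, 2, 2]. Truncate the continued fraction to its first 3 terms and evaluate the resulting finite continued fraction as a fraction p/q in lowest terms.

418/41

Compute successive convergents:
a_0 = 10: 10/1
a_1 = 5: 51/5
a_2 = 8: 418/41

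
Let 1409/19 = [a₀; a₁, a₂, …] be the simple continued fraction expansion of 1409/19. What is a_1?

6

Apply division with remainder until the remainder is 0:
1409 ÷ 19 → quotient 74, remainder 3
19 ÷ 3 → quotient 6, remainder 1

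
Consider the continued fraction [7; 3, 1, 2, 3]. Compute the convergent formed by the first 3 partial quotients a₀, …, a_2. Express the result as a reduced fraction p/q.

29/4

Collapse the nested fraction from the inside out:
Start with 1.
3 + 1/(1/1) = 3 + 1/1 = 4/1
7 + 1/(4/1) = 7 + 1/4 = 29/4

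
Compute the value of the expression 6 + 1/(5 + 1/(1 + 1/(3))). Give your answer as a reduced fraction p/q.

142/23

a_0 = 6: 6/1
a_1 = 5: 31/5
a_2 = 1: 37/6
a_3 = 3: 142/23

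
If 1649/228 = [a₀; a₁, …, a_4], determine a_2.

Repeatedly divide and take the remainder:
⌊1649/228⌋ = 7, remainder 53
⌊228/53⌋ = 4, remainder 16
⌊53/16⌋ = 3, remainder 5

3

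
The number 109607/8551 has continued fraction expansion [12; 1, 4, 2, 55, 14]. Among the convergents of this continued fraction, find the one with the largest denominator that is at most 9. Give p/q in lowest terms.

64/5

List convergents until the denominator exceeds the bound:
a_0 = 12: 12/1  (≤ bound)
a_1 = 1: 13/1  (≤ bound)
a_2 = 4: 64/5  (≤ bound)
a_3 = 2: 141/11  (> 9, stop)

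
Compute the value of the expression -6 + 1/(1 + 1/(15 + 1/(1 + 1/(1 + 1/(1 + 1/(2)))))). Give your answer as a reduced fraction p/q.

-673/133

Compute successive convergents:
a_0 = -6: -6/1
a_1 = 1: -5/1
a_2 = 15: -81/16
a_3 = 1: -86/17
a_4 = 1: -167/33
a_5 = 1: -253/50
a_6 = 2: -673/133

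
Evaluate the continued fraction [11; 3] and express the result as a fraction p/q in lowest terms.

34/3

Starting at the tail and folding back:
Start with 3.
11 + 1/(3/1) = 11 + 1/3 = 34/3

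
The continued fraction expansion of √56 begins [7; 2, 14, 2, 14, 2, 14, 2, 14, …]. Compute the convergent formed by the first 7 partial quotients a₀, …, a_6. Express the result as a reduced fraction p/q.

Start with 14.
2 + 1/(14/1) = 2 + 1/14 = 29/14
14 + 1/(29/14) = 14 + 14/29 = 420/29
2 + 1/(420/29) = 2 + 29/420 = 869/420
14 + 1/(869/420) = 14 + 420/869 = 12586/869
2 + 1/(12586/869) = 2 + 869/12586 = 26041/12586
7 + 1/(26041/12586) = 7 + 12586/26041 = 194873/26041

194873/26041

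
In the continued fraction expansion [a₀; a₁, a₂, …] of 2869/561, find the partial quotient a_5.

1

Apply division with remainder until the remainder is 0:
2869 = 5·561 + 64, so a_0 = 5
561 = 8·64 + 49, so a_1 = 8
64 = 1·49 + 15, so a_2 = 1
49 = 3·15 + 4, so a_3 = 3
15 = 3·4 + 3, so a_4 = 3
4 = 1·3 + 1, so a_5 = 1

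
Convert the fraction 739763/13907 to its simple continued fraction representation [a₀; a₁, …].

739763 ÷ 13907 → quotient 53, remainder 2692
13907 ÷ 2692 → quotient 5, remainder 447
2692 ÷ 447 → quotient 6, remainder 10
447 ÷ 10 → quotient 44, remainder 7
10 ÷ 7 → quotient 1, remainder 3
7 ÷ 3 → quotient 2, remainder 1
3 ÷ 1 → quotient 3, remainder 0

[53; 5, 6, 44, 1, 2, 3]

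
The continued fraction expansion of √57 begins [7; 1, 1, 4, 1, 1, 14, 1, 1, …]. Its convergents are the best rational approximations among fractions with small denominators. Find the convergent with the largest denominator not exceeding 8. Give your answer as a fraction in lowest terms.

a_0 = 7: 7/1  (≤ bound)
a_1 = 1: 8/1  (≤ bound)
a_2 = 1: 15/2  (≤ bound)
a_3 = 4: 68/9  (> 8, stop)

15/2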